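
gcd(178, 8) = 2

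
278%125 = 28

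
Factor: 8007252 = 2^2*3^1*11^1*60661^1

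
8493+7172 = 15665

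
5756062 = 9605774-3849712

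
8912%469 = 1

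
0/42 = 0 = 0.00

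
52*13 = 676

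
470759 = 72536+398223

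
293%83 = 44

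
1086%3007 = 1086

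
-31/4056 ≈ -0.00764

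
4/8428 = 1/2107 ≈ 0.000475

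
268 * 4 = 1072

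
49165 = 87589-38424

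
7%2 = 1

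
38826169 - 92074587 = -53248418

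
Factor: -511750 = -1*2^1*5^3*23^1*89^1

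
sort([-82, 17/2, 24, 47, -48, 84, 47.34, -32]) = [-82, -48, -32, 17/2, 24, 47, 47.34, 84]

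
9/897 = 3/299 ≈ 0.0100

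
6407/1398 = 4 + 815/1398≈4.58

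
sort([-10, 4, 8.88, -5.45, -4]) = [-10, -5.45, -4, 4, 8.88]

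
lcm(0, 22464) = 0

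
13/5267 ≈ 0.00247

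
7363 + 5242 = 12605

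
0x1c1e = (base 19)10hg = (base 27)9ng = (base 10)7198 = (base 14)28a2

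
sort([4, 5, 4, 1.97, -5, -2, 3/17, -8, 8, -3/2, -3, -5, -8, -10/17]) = [-8, -8, -5, -5, -3, -2, -3/2, -10/17, 3/17, 1.97, 4, 4, 5, 8]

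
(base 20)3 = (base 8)3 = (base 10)3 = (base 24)3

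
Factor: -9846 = -1*2^1*3^2*547^1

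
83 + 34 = 117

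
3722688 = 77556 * 48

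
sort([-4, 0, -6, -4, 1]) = [-6, -4, -4, 0, 1]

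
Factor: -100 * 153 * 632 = -1 * 2^5 * 3^2 * 5^2 * 17^1 * 79^1 = -9669600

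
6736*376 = 2532736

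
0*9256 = 0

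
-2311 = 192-2503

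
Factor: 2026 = 2^1*1013^1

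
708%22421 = 708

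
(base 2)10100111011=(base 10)1339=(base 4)110323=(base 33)17j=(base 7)3622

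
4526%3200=1326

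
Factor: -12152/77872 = -1 * 2^(-1) * 7^2 * 157^(-1) = -49/314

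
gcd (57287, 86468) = 1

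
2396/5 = 479 + 1/5 = 479.20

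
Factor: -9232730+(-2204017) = -1*3^1*7^2*77801^1 = -11436747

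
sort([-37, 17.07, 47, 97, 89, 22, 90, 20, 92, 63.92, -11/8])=[-37, -11/8, 17.07, 20, 22, 47, 63.92, 89, 90, 92, 97]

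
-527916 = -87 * 6068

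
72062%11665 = 2072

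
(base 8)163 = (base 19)61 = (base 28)43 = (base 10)115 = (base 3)11021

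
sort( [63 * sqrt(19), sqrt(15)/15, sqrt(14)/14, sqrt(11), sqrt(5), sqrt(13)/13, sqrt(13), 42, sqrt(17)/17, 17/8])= [sqrt(17)/17, sqrt(15)/15, sqrt(14)/14, sqrt(13)/13, 17/8, sqrt(5), sqrt(11), sqrt(13), 42, 63 * sqrt(19)]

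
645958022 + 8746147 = 654704169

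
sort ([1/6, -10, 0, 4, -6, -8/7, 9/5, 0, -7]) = [-10, -7, -6, -8/7, 0, 0, 1/6, 9/5, 4]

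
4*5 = 20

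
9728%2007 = 1700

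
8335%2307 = 1414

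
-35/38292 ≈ -0.000914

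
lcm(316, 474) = 948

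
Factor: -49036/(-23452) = 11^(-1)*23^1 = 23/11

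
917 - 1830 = -913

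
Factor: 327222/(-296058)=-1*3^1*7^1*19^(-1)=-21/19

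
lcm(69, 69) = 69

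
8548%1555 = 773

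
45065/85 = 530 + 3/17 ≈ 530.18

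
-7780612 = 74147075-81927687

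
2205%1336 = 869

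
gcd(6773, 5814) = 1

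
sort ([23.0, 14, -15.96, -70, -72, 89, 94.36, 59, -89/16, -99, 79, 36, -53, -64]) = [-99, -72, -70, -64, -53, -15.96, -89/16, 14, 23.0, 36, 59, 79, 89, 94.36]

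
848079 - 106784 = 741295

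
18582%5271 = 2769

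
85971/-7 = -12281 - 4/7 ≈ -12281.57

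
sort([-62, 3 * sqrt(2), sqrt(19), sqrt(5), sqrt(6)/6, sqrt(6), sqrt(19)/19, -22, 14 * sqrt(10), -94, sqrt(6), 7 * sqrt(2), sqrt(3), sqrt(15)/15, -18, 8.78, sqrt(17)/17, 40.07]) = [-94, -62, -22, -18, sqrt(19)/19, sqrt(17)/17, sqrt(15)/15, sqrt(6)/6, sqrt(3), sqrt(5), sqrt(6), sqrt(6), 3 * sqrt(2), sqrt(19), 8.78, 7 * sqrt(2), 40.07, 14 * sqrt(10)]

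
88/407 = 8/37 ≈ 0.216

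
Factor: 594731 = 73^1*8147^1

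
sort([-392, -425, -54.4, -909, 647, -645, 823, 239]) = [-909, -645, -425, -392, -54.4, 239, 647, 823]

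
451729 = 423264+28465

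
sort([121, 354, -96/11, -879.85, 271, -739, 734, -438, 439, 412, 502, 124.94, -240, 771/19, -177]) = [-879.85, -739, -438, -240, -177, -96/11, 771/19, 121, 124.94, 271, 354, 412, 439, 502, 734]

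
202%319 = 202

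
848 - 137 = 711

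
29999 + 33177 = 63176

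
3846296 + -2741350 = 1104946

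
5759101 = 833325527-827566426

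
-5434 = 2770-8204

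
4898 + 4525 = 9423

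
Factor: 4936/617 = 2^3 = 8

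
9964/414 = 4982/207≈24.07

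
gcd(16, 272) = 16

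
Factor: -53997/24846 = -1 * 2^(-1) * 101^(-1) * 439^1 = -439/202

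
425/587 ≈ 0.724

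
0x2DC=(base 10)732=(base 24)16C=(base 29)P7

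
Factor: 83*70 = 2^1*5^1*7^1*83^1 = 5810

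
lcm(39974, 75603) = 3477738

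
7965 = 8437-472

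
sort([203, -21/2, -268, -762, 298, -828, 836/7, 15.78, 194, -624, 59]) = [-828, -762, -624, -268, -21/2, 15.78, 59, 836/7, 194, 203, 298]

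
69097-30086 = 39011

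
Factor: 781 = 11^1*71^1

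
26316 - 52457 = -26141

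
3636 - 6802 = -3166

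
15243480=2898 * 5260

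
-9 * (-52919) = 476271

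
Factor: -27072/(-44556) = 2^4*3^1*79^(-1) = 48/79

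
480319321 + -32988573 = 447330748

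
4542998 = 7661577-3118579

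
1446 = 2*723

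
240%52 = 32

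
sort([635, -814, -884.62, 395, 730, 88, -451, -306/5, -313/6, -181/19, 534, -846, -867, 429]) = [-884.62, -867, -846, -814, -451, -306/5, -313/6, -181/19, 88, 395, 429, 534, 635, 730]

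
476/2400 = 119/600 ≈ 0.198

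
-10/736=-5/368 ≈ -0.0136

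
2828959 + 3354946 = 6183905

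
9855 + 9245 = 19100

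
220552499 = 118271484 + 102281015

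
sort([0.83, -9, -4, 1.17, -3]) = [-9, -4, -3, 0.83, 1.17]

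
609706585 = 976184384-366477799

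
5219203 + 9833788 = 15052991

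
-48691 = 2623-51314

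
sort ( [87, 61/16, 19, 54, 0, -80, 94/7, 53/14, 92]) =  [-80, 0, 53/14, 61/16, 94/7, 19, 54, 87, 92]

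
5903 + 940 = 6843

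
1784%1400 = 384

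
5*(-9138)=-45690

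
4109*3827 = 15725143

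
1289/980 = 1 + 309/980≈1.32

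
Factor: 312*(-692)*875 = -1*2^5*3^1*5^3*7^1*13^1*173^1 = -188916000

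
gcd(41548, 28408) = 4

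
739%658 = 81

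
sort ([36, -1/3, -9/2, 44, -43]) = [-43, -9/2, -1/3, 36, 44]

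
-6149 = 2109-8258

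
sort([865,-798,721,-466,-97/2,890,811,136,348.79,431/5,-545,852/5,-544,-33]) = [-798,-545,-544,-466,-97/2,-33,431/5,136,852/5,348.79,721,811,865,890]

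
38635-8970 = 29665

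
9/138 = 3/46 ≈ 0.0652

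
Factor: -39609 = -1*3^5*163^1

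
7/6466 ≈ 0.00108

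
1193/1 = 1193 = 1193.00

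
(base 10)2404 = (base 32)2b4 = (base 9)3261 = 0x964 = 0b100101100100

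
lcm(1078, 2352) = 25872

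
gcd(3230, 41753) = 1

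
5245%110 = 75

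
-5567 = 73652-79219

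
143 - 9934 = -9791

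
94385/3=31461+2/3 ≈ 31461.67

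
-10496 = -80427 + 69931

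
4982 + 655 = 5637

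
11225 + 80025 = 91250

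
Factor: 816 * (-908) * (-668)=2^8 * 3^1 * 17^1 * 167^1 * 227^1=494939904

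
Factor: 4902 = 2^1*3^1*19^1*43^1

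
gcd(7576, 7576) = 7576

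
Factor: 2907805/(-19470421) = -1*5^1*19^(-1)*71^1*353^(-1)*2903^(-1)*8191^1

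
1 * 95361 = 95361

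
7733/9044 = 407/476 ≈ 0.855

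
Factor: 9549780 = 2^2*3^1*5^1*19^1*8377^1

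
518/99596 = 37/7114≈0.00520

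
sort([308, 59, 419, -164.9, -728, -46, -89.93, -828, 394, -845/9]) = [-828, -728, -164.9, -845/9, -89.93, -46, 59, 308, 394, 419]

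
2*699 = 1398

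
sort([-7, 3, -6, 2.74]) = [-7, -6, 2.74, 3]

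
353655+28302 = 381957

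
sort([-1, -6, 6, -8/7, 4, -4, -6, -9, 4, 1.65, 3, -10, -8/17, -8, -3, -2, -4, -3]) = [-10, -9, -8, -6, -6, -4, -4, -3, -3, -2, -8/7, -1, -8/17, 1.65, 3, 4, 4, 6]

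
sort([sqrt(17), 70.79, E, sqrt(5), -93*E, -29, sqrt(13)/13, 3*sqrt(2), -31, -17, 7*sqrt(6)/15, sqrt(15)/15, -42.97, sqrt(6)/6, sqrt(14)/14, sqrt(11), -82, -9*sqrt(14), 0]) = [-93*E, -82, -42.97, -9*sqrt(14), -31, -29, -17, 0, sqrt(15)/15, sqrt(14)/14, sqrt(13)/13, sqrt(6)/6, 7*sqrt(6)/15, sqrt(5), E, sqrt(11), sqrt(17), 3*sqrt(2), 70.79]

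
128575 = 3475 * 37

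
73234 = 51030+22204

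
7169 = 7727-558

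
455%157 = 141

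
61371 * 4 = 245484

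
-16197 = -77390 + 61193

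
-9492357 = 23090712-32583069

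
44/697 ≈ 0.0631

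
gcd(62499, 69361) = 1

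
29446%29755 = 29446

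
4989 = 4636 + 353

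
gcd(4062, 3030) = 6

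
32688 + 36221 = 68909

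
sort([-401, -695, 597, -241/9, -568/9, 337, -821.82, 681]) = [-821.82, -695, -401, -568/9, -241/9, 337, 597, 681]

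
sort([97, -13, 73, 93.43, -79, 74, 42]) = [-79, -13, 42, 73, 74, 93.43, 97]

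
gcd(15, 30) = 15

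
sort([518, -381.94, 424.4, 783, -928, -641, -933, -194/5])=[-933, -928, -641, -381.94, -194/5, 424.4, 518, 783]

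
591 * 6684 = 3950244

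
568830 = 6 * 94805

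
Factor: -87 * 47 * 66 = -1 * 2^1 * 3^2 * 11^1 * 29^1 * 47^1 = -269874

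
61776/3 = 20592 = 20592.00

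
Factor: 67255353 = 3^6 * 11^1 * 8387^1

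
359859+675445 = 1035304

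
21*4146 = 87066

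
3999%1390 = 1219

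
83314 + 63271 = 146585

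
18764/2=9382=9382.00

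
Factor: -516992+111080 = -1*2^3*3^1*13^1*1301^1 = -405912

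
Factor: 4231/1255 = 5^(-1)*251^(-1)*4231^1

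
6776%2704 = 1368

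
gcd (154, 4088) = 14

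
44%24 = 20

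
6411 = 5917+494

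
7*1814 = 12698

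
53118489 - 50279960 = 2838529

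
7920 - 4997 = 2923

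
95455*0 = 0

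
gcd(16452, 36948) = 12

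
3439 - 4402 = -963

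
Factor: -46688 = -1*2^5*1459^1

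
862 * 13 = 11206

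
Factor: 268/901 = 2^2*17^(-1)*53^(-1)*67^1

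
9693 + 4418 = 14111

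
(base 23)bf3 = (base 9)8412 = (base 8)14027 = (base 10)6167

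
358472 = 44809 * 8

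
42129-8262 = 33867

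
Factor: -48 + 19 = -1 * 29^1 = -29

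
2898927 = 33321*87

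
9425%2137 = 877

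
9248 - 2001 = 7247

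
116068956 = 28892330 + 87176626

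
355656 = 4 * 88914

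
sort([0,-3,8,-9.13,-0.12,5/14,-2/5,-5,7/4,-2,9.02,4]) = [-9.13,-5,-3,-2,-2/5,-0.12,0,5/14,7/4,4,8,9.02]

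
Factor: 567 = 3^4*7^1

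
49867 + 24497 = 74364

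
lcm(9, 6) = 18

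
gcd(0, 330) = 330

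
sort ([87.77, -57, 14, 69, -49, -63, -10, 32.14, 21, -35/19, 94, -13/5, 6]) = [-63, -57, -49, -10, -13/5, -35/19, 6, 14, 21, 32.14, 69, 87.77, 94]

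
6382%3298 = 3084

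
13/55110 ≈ 0.000236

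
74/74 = 1 = 1.00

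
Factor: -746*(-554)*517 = 2^2*11^1*47^1*277^1*373^1 = 213667828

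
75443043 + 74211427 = 149654470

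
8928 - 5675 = 3253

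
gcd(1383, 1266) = 3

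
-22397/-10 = 2239 + 7/10 = 2239.70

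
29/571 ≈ 0.0508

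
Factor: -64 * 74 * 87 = -1 * 2^7 * 3^1 * 29^1 * 37^1 = -412032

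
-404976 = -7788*52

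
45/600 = 3/40 = 0.075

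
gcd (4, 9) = 1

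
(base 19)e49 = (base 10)5139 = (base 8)12023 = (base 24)8m3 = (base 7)20661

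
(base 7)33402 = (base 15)2770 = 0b10000011101110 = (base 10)8430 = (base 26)cc6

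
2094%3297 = 2094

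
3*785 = 2355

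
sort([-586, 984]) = [-586, 984]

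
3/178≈0.0169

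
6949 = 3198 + 3751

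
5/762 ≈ 0.00656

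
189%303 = 189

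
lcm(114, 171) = 342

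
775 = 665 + 110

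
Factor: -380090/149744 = -1*2^(-3)*5^1*7^(-2)*199^1 = -995/392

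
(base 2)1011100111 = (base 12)51b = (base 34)lt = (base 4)23213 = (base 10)743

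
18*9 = 162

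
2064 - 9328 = -7264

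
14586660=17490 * 834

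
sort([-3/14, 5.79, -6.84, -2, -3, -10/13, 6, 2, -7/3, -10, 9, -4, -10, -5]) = [-10, -10, -6.84, -5, -4, -3, -7/3, -2, -10/13, -3/14, 2, 5.79, 6, 9]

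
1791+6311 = 8102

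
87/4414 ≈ 0.0197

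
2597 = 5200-2603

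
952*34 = 32368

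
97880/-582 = -48940/291 ≈ -168.18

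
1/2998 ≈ 0.000334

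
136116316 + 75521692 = 211638008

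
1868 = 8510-6642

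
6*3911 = 23466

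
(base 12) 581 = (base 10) 817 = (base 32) ph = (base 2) 1100110001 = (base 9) 1107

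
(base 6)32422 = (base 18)dee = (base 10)4478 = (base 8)10576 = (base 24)7ie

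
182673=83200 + 99473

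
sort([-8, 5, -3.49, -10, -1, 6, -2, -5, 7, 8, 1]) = [-10, -8, -5, -3.49, -2, -1, 1, 5, 6, 7, 8]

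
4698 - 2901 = 1797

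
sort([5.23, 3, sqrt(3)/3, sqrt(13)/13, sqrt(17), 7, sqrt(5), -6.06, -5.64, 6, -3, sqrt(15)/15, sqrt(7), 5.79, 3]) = [-6.06, -5.64, -3, sqrt(15)/15, sqrt(13)/13, sqrt(3)/3, sqrt(5), sqrt(7), 3, 3, sqrt(17), 5.23, 5.79, 6, 7]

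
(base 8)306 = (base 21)99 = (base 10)198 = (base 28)72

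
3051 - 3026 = 25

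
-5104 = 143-5247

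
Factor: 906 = 2^1*3^1*151^1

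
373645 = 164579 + 209066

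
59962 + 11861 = 71823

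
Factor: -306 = -1 * 2^1 * 3^2 * 17^1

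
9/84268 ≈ 0.000107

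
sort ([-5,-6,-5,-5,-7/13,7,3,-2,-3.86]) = [-6,-5,-5,-5,-3.86,-2,-7/13,3,7]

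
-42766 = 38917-81683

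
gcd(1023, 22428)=3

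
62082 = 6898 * 9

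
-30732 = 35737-66469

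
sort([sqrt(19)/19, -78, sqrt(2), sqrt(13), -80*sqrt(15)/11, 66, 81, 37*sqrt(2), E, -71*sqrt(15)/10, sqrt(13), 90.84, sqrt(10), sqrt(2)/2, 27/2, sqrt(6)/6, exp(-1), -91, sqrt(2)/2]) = [-91, -78, -80*sqrt(15)/11, -71*sqrt(15)/10, sqrt(19)/19, exp(-1), sqrt(6)/6, sqrt(2)/2, sqrt(2)/2, sqrt(2), E, sqrt(10), sqrt(13), sqrt(13), 27/2, 37*sqrt(2), 66, 81, 90.84]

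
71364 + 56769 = 128133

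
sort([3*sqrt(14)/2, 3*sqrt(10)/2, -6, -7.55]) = [-7.55, -6, 3*sqrt(10)/2, 3*sqrt(14)/2]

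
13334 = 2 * 6667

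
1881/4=470 + 1/4=470.25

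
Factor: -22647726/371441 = -1*2^1*3^2*7^(-1)*47^(-1)*1129^(-1)*1258207^1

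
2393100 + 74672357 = 77065457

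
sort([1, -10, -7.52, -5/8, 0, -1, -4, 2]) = [-10, -7.52, -4, -1, -5/8, 0, 1, 2]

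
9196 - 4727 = 4469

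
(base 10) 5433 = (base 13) 261c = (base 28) 6q1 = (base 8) 12471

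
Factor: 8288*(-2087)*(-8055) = 2^5*3^2*5^1*7^1*37^1*179^1*2087^1 = 139327786080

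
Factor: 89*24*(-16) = -1*2^7*3^1*89^1 = -34176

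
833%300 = 233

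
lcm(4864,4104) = 131328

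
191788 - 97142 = 94646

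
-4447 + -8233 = -12680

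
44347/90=492+67/90 ≈ 492.74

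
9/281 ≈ 0.0320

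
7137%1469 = 1261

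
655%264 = 127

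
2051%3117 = 2051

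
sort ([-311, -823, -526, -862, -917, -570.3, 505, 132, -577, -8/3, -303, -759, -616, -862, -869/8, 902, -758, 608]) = [-917, -862, -862, -823, -759, -758, -616, -577, -570.3, -526, -311, -303, -869/8, -8/3, 132, 505, 608, 902]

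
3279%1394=491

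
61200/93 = 658+2/31 ≈ 658.06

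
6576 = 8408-1832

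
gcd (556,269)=1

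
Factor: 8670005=5^1 * 53^1 * 32717^1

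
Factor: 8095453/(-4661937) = -1 * 3^(-2) * 7^(-1) * 101^1 * 73999^(-1) * 80153^1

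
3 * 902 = 2706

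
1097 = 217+880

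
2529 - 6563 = -4034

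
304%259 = 45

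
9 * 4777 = 42993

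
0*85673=0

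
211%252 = 211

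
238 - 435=-197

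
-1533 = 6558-8091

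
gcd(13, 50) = 1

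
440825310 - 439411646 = 1413664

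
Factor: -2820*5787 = -1*2^2*3^3*5^1*47^1*643^1 = -16319340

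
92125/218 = 422 + 129/218 ≈ 422.59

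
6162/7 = 880 + 2/7 ≈ 880.29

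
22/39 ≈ 0.564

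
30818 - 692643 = -661825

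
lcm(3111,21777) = 21777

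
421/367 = 1 + 54/367 ≈ 1.15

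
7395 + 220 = 7615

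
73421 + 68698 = 142119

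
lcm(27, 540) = 540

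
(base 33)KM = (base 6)3054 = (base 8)1252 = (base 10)682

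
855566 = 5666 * 151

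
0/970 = 0 = 0.00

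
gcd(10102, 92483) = 1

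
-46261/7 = -6608 - 5/7 ≈ -6608.71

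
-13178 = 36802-49980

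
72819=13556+59263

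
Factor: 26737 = 26737^1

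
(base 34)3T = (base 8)203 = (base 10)131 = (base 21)65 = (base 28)4J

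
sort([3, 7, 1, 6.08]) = [1, 3, 6.08, 7]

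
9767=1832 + 7935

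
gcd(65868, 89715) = 3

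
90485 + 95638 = 186123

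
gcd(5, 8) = 1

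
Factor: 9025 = 5^2*19^2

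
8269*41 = 339029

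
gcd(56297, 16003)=1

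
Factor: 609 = 3^1*7^1*29^1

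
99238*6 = 595428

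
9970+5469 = 15439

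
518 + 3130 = 3648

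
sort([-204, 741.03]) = [-204, 741.03]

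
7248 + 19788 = 27036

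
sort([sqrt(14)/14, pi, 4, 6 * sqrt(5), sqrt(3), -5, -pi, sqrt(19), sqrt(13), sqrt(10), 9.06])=[-5, -pi, sqrt(14)/14, sqrt(3), pi, sqrt(10), sqrt(13), 4, sqrt(19), 9.06, 6 * sqrt(5)]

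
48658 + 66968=115626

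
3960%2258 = 1702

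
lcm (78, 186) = 2418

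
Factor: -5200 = -1 * 2^4 * 5^2 * 13^1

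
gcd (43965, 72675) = 45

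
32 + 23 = 55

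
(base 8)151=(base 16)69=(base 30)3f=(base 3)10220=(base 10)105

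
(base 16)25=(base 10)37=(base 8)45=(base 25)1c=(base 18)21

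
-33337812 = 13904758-47242570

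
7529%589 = 461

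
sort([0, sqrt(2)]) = [0, sqrt(2)]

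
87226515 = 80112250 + 7114265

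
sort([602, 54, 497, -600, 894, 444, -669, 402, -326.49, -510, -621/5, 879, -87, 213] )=[-669, -600, -510, -326.49, -621/5, -87, 54, 213, 402, 444, 497, 602, 879, 894] 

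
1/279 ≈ 0.00358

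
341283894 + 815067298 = 1156351192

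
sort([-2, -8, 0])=[-8, -2, 0]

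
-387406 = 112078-499484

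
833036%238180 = 118496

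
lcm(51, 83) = 4233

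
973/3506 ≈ 0.278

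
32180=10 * 3218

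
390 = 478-88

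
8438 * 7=59066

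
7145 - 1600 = 5545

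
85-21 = 64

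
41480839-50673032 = -9192193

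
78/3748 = 39/1874 ≈ 0.0208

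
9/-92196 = -1/10244 ≈ -0.0000976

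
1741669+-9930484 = -8188815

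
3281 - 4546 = -1265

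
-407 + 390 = -17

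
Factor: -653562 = -1*2^1*3^3*7^2*13^1*19^1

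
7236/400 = 18 + 9/100 = 18.09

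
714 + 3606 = 4320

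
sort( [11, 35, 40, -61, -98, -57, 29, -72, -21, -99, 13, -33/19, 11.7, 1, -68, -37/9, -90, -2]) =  [-99, -98, -90, -72, -68, -61, -57, -21, -37/9, -2, -33/19, 1, 11, 11.7, 13, 29, 35, 40]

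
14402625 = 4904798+9497827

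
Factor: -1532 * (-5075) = 2^2 * 5^2 * 7^1 * 29^1 * 383^1 = 7774900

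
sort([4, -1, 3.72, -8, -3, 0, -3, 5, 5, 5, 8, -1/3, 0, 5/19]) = [-8, -3, -3, -1, -1/3, 0, 0, 5/19, 3.72, 4, 5, 5, 5, 8]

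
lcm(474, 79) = 474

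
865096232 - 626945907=238150325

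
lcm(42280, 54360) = 380520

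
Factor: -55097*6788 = -1*2^2*7^1*17^1*463^1*1697^1 = -373998436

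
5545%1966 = 1613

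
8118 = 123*66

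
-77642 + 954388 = 876746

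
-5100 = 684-5784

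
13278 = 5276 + 8002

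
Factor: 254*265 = 2^1*5^1*53^1*127^1 = 67310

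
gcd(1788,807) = 3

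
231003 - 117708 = 113295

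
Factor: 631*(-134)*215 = -1*2^1*5^1*43^1*67^1*631^1 = -18179110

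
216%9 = 0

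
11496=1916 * 6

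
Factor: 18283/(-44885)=-1 * 5^(-1) * 191^(-1) * 389^1=-389/955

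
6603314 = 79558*83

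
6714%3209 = 296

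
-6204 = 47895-54099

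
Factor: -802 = -1 * 2^1 * 401^1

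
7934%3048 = 1838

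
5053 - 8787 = -3734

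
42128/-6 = -21064/3 ≈ -7021.33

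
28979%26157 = 2822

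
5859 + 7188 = 13047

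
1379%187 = 70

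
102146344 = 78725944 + 23420400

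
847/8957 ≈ 0.0946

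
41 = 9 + 32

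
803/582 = 1 + 221/582 ≈ 1.38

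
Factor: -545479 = -1 * 11^1 * 17^1 * 2917^1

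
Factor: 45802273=11^1 * 4163843^1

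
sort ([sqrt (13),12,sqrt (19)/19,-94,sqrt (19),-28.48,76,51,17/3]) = [-94,-28.48,sqrt (19)/19,sqrt (13),sqrt (19),17/3,12,51,76]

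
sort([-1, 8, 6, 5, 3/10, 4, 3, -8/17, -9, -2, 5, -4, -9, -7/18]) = [-9, -9, -4, -2, -1, -8/17, -7/18, 3/10, 3, 4, 5, 5, 6, 8]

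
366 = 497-131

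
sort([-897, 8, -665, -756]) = [-897, -756, -665, 8]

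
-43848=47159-91007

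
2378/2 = 1189 = 1189.00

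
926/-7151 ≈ -0.129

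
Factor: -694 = -1*2^1*347^1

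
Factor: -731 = -1*17^1*43^1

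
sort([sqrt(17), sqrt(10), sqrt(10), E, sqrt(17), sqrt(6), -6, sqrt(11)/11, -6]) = [-6, -6, sqrt(11)/11, sqrt(6), E, sqrt(10), sqrt(10), sqrt(17), sqrt(17)]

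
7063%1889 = 1396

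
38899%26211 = 12688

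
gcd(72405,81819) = 9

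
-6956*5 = -34780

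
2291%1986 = 305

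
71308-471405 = -400097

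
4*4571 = 18284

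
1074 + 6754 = 7828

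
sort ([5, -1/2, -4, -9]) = [-9, -4, -1/2, 5]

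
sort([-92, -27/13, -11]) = [-92, -11, -27/13]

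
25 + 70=95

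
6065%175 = 115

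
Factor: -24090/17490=-1*53^(-1)*73^1=-73/53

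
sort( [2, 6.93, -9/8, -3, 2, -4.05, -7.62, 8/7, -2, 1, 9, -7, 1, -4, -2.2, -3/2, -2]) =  [-7.62, -7, -4.05, -4, -3, -2.2, -2, -2, -3/2, -9/8, 1, 1, 8/7, 2, 2, 6.93, 9]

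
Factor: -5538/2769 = -1 * 2^1 = -2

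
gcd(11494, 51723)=5747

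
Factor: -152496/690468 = -1 * 2^2 * 3^2 * 163^(-1) = -36/163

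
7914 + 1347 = 9261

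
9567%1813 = 502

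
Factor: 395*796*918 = 2^3*3^3*5^1*17^1*79^1*199^1 = 288637560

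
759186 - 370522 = 388664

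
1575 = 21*75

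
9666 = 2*4833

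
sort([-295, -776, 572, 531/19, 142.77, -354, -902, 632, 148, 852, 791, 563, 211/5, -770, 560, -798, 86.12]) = [-902, -798, -776, -770, -354, -295, 531/19, 211/5, 86.12, 142.77, 148, 560, 563, 572, 632, 791, 852]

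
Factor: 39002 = 2^1*19501^1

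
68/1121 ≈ 0.0607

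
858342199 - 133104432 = 725237767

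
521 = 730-209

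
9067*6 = 54402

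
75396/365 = 206+206/365 ≈ 206.56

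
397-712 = -315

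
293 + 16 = 309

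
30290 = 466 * 65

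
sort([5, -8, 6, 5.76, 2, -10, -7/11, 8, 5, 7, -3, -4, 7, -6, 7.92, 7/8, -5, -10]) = [-10, -10, -8, -6, -5, -4, -3, -7/11, 7/8, 2, 5, 5, 5.76, 6, 7, 7, 7.92, 8]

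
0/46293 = 0 = 0.00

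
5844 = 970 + 4874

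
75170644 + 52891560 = 128062204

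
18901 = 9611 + 9290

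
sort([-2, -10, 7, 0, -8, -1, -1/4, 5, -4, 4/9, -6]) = [-10, -8, -6, -4, -2, -1, -1/4, 0, 4/9, 5, 7]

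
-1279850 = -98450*13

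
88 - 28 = 60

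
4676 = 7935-3259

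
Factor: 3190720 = 2^6 * 5^1 * 13^2 * 59^1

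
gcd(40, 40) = 40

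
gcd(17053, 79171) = 1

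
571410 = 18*31745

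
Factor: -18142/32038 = -1*47^1*83^(-1) = -47/83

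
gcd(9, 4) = 1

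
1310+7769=9079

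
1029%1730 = 1029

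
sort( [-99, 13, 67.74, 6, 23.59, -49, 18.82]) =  [-99, -49, 6, 13, 18.82, 23.59, 67.74]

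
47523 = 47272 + 251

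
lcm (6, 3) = 6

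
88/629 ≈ 0.140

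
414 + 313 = 727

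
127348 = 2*63674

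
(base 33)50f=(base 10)5460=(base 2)1010101010100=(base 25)8ia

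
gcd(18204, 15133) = 37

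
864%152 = 104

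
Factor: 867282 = 2^1 * 3^1 * 13^1 * 11119^1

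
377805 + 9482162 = 9859967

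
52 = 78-26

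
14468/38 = 380 + 14/19 ≈ 380.74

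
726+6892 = 7618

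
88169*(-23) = -2027887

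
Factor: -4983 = -1*3^1*11^1*151^1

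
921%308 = 305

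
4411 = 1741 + 2670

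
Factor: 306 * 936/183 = 2^4 * 3^3 * 13^1 * 17^1 * 61^(-1) = 95472/61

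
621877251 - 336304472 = 285572779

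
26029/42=619 + 31/42 ≈ 619.74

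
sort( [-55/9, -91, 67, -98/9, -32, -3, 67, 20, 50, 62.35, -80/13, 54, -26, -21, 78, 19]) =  [-91, -32, -26, -21, -98/9, -80/13, -55/9, -3, 19, 20, 50, 54, 62.35, 67, 67, 78]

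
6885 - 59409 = -52524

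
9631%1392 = 1279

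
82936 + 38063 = 120999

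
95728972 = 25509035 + 70219937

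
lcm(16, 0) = 0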